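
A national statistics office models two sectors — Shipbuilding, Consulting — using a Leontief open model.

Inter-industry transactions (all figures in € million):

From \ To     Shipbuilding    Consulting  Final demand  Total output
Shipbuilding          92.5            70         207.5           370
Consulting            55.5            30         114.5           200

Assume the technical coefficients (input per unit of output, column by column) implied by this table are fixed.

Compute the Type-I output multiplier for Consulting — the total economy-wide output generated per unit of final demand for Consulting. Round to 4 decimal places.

m_C = 1.8803

Technical coefficients a_ij = z_ij / X_j:
  a_SS = 92.5/370 = 0.25, a_CS = 55.5/370 = 0.15
  a_SC = 70/200 = 0.35, a_CC = 30/200 = 0.15
I − A =
  [   0.75    -0.35]
  [  -0.15     0.85]
det(I−A) = (0.75)(0.85) − (-0.35)(-0.15) = 0.5850
adj(I−A) = [[0.85, 0.35], [0.15, 0.75]]
(I − A)⁻¹ = adj(I−A) / det(I−A) ≈
  [   1.45299     0.59829]
  [   0.25641     1.28205]
The output multiplier for sector j is the column-j sum of the Leontief inverse (I − A)⁻¹ = adj(I−A) / det(I−A).
Column C of adj(I−A): (0.35, 0.75); det(I−A) = 0.5850.
m_C = (0.35 + 0.75) / 0.5850 = 1.10 / 0.5850 ≈ 1.8803.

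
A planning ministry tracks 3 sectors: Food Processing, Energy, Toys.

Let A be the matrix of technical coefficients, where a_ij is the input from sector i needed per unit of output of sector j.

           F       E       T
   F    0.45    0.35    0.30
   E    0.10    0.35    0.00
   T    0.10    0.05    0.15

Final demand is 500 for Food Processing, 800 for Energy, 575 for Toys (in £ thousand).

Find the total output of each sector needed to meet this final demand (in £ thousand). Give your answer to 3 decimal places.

x_F = 2521.975, x_E = 1618.765, x_T = 1068.395

I − A =
  [   0.55    -0.35    -0.30]
  [  -0.10     0.65     0.00]
  [  -0.10    -0.05     0.85]
Cofactors of I−A, C_ij = (−1)^(i+j)·(minor ij) (rows/columns in the sector order above):
  C_11 = (0.65)(0.85) − (0.00)(-0.05) = 0.5525
  C_12 = −[(-0.10)(0.85) − (0.00)(-0.10)] = 0.0850
  C_13 = (-0.10)(-0.05) − (0.65)(-0.10) = 0.0700
  C_21 = −[(-0.35)(0.85) − (-0.30)(-0.05)] = 0.3125
  C_22 = (0.55)(0.85) − (-0.30)(-0.10) = 0.4375
  C_23 = −[(0.55)(-0.05) − (-0.35)(-0.10)] = 0.0625
  C_31 = (-0.35)(0.00) − (-0.30)(0.65) = 0.1950
  C_32 = −[(0.55)(0.00) − (-0.30)(-0.10)] = 0.0300
  C_33 = (0.55)(0.65) − (-0.35)(-0.10) = 0.3225
det(I−A) = Σ_j (I−A)_1j·C_1j = (0.55)(0.5525) + (-0.35)(0.0850) + (-0.30)(0.0700) = 0.253125
adj(I−A) = Cᵀ =
  [ 0.5525   0.3125   0.1950]
  [ 0.0850   0.4375   0.0300]
  [ 0.0700   0.0625   0.3225]
(I − A)⁻¹ = adj(I−A) / det(I−A) ≈
  [   2.1827     1.2346     0.7704]
  [   0.3358     1.7284     0.1185]
  [   0.2765     0.2469     1.2741]
x = (I − A)⁻¹ d = adj(I−A)·d / det(I−A), with det(I−A) = 0.253125:
  x_F = (0.5525·500 + 0.3125·800 + 0.1950·575) / 0.253125 = 638.375 / 0.253125 ≈ 2521.975
  x_E = (0.0850·500 + 0.4375·800 + 0.0300·575) / 0.253125 = 409.75 / 0.253125 ≈ 1618.765
  x_T = (0.0700·500 + 0.0625·800 + 0.3225·575) / 0.253125 = 270.4375 / 0.253125 ≈ 1068.395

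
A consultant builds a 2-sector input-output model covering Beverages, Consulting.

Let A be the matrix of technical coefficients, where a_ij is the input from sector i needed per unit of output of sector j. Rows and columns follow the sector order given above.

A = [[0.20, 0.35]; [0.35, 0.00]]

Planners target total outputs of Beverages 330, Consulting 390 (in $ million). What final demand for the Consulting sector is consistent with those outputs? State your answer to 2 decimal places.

d_2 = 274.50

I − A =
  [   0.80    -0.35]
  [  -0.35     1.00]
d = (I − A) x:
  d_1 = (+0.80)·330 + (-0.35)·390 = 127.50
  d_2 = (-0.35)·330 + (+1.00)·390 = 274.50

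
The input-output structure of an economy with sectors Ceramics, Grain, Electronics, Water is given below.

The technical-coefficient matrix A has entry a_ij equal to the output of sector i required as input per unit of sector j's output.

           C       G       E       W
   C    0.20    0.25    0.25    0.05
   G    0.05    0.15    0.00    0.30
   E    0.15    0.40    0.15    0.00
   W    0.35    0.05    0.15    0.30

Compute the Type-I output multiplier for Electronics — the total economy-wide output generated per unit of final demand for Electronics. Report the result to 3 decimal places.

m_E = 2.753

I − A =
  [   0.80    -0.25    -0.25    -0.05]
  [  -0.05     0.85     0.00    -0.30]
  [  -0.15    -0.40     0.85     0.00]
  [  -0.35    -0.05    -0.15     0.70]
Compute the cofactors C_ij = (−1)^(i+j)·(3×3 minor ij) of I−A; the adjugate is their transpose:
adj(I−A) = Cᵀ =
  [ 0.475000   0.223875   0.162625   0.129875]
  [ 0.125750   0.433750   0.071375   0.194875]
  [ 0.143000   0.243625   0.414000   0.114625]
  [ 0.277125   0.195125   0.175125   0.530500]
det(I−A) = Σ_j (I−A)_1j·C_1j = (0.80)(0.475000) + (-0.25)(0.125750) + (-0.25)(0.143000) + (-0.05)(0.277125) = 0.29895625
(I − A)⁻¹ = adj(I−A) / det(I−A) ≈
  [   1.5889     0.7489     0.5440     0.4344]
  [   0.4206     1.4509     0.2387     0.6519]
  [   0.4783     0.8149     1.3848     0.3834]
  [   0.9270     0.6527     0.5858     1.7745]
The output multiplier for sector j is the column-j sum of the Leontief inverse (I − A)⁻¹ = adj(I−A) / det(I−A).
Column E of adj(I−A): (0.162625, 0.071375, 0.414000, 0.175125); det(I−A) = 0.29895625.
m_E = (0.162625 + 0.071375 + 0.414000 + 0.175125) / 0.29895625 = 0.823125 / 0.29895625 ≈ 2.753.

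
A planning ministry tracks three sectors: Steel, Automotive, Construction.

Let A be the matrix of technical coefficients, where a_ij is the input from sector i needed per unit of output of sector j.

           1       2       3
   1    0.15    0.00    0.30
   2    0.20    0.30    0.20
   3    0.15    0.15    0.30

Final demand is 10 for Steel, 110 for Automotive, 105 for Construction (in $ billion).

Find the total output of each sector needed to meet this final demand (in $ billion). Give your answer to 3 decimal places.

x_1 = 90.157, x_2 = 246.362, x_3 = 222.111

I − A =
  [   0.85     0.00    -0.30]
  [  -0.20     0.70    -0.20]
  [  -0.15    -0.15     0.70]
Cofactors of I−A, C_ij = (−1)^(i+j)·(minor ij) (rows/columns in the sector order above):
  C_11 = (0.70)(0.70) − (-0.20)(-0.15) = 0.4600
  C_12 = −[(-0.20)(0.70) − (-0.20)(-0.15)] = 0.1700
  C_13 = (-0.20)(-0.15) − (0.70)(-0.15) = 0.1350
  C_21 = −[(0.00)(0.70) − (-0.30)(-0.15)] = 0.0450
  C_22 = (0.85)(0.70) − (-0.30)(-0.15) = 0.5500
  C_23 = −[(0.85)(-0.15) − (0.00)(-0.15)] = 0.1275
  C_31 = (0.00)(-0.20) − (-0.30)(0.70) = 0.2100
  C_32 = −[(0.85)(-0.20) − (-0.30)(-0.20)] = 0.2300
  C_33 = (0.85)(0.70) − (0.00)(-0.20) = 0.5950
det(I−A) = Σ_j (I−A)_1j·C_1j = (0.85)(0.4600) + (0.00)(0.1700) + (-0.30)(0.1350) = 0.3505
adj(I−A) = Cᵀ =
  [ 0.4600   0.0450   0.2100]
  [ 0.1700   0.5500   0.2300]
  [ 0.1350   0.1275   0.5950]
(I − A)⁻¹ = adj(I−A) / det(I−A) ≈
  [   1.3124     0.1284     0.5991]
  [   0.4850     1.5692     0.6562]
  [   0.3852     0.3638     1.6976]
x = (I − A)⁻¹ d = adj(I−A)·d / det(I−A), with det(I−A) = 0.3505:
  x_1 = (0.4600·10 + 0.0450·110 + 0.2100·105) / 0.3505 = 31.60 / 0.3505 ≈ 90.157
  x_2 = (0.1700·10 + 0.5500·110 + 0.2300·105) / 0.3505 = 86.35 / 0.3505 ≈ 246.362
  x_3 = (0.1350·10 + 0.1275·110 + 0.5950·105) / 0.3505 = 77.85 / 0.3505 ≈ 222.111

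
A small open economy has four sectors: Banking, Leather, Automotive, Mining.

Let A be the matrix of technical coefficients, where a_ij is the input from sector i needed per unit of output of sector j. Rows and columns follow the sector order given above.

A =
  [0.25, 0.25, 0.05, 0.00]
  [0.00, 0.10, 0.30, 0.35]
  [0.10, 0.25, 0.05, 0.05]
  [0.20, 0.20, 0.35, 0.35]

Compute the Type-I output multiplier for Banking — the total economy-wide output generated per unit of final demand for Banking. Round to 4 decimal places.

I − A =
  [   0.75    -0.25    -0.05     0.00]
  [   0.00     0.90    -0.30    -0.35]
  [  -0.10    -0.25     0.95    -0.05]
  [  -0.20    -0.20    -0.35     0.65]
Compute the cofactors C_ij = (−1)^(i+j)·(3×3 minor ij) of I−A; the adjugate is their transpose:
adj(I−A) = Cᵀ =
  [ 0.391125   0.158625   0.105125   0.093500]
  [ 0.101250   0.446250   0.241625   0.258875]
  [ 0.078000   0.148125   0.368750   0.108125]
  [ 0.193500   0.265875   0.305250   0.573000]
det(I−A) = Σ_j (I−A)_1j·C_1j = (0.75)(0.391125) + (-0.25)(0.101250) + (-0.05)(0.078000) + (0.00)(0.193500) = 0.26413125
(I − A)⁻¹ = adj(I−A) / det(I−A) ≈
  [   1.48080     0.60055     0.39800     0.35399]
  [   0.38333     1.68950     0.91479     0.98010]
  [   0.29531     0.56080     1.39609     0.40936]
  [   0.73259     1.00660     1.15568     2.16938]
The output multiplier for sector j is the column-j sum of the Leontief inverse (I − A)⁻¹ = adj(I−A) / det(I−A).
Column B of adj(I−A): (0.391125, 0.101250, 0.078000, 0.193500); det(I−A) = 0.26413125.
m_B = (0.391125 + 0.101250 + 0.078000 + 0.193500) / 0.26413125 = 0.763875 / 0.26413125 ≈ 2.8920.

m_B = 2.8920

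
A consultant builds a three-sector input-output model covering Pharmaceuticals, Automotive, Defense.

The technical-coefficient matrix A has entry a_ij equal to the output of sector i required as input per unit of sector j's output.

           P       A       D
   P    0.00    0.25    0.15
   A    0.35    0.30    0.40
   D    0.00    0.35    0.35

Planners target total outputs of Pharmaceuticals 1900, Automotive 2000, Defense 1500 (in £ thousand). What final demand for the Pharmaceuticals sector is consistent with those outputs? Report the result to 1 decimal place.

d_P = 1175.0

I − A =
  [   1.00    -0.25    -0.15]
  [  -0.35     0.70    -0.40]
  [   0.00    -0.35     0.65]
d = (I − A) x:
  d_P = (+1.00)·1900 + (-0.25)·2000 + (-0.15)·1500 = 1175.0
  d_A = (-0.35)·1900 + (+0.70)·2000 + (-0.40)·1500 = 135.0
  d_D = (+0.00)·1900 + (-0.35)·2000 + (+0.65)·1500 = 275.0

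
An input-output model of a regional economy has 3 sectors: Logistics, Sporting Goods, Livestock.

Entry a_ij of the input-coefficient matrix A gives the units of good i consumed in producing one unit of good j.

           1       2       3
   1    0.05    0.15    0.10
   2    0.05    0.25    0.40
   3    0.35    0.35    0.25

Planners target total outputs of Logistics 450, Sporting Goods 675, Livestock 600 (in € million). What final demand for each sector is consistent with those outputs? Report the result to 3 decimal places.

I − A =
  [   0.95    -0.15    -0.10]
  [  -0.05     0.75    -0.40]
  [  -0.35    -0.35     0.75]
d = (I − A) x:
  d_1 = (+0.95)·450 + (-0.15)·675 + (-0.10)·600 = 266.250
  d_2 = (-0.05)·450 + (+0.75)·675 + (-0.40)·600 = 243.750
  d_3 = (-0.35)·450 + (-0.35)·675 + (+0.75)·600 = 56.250

d_1 = 266.250, d_2 = 243.750, d_3 = 56.250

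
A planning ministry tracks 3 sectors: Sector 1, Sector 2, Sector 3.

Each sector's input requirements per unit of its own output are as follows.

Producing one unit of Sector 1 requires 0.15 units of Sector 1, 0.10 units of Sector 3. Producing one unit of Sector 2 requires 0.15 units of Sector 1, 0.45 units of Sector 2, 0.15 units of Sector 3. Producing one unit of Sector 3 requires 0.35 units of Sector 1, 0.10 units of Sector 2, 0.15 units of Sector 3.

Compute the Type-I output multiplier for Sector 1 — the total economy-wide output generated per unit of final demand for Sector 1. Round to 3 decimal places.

I − A =
  [   0.85    -0.15    -0.35]
  [   0.00     0.55    -0.10]
  [  -0.10    -0.15     0.85]
Cofactors of I−A, C_ij = (−1)^(i+j)·(minor ij) (rows/columns in the sector order above):
  C_11 = (0.55)(0.85) − (-0.10)(-0.15) = 0.4525
  C_12 = −[(0.00)(0.85) − (-0.10)(-0.10)] = 0.0100
  C_13 = (0.00)(-0.15) − (0.55)(-0.10) = 0.0550
  C_21 = −[(-0.15)(0.85) − (-0.35)(-0.15)] = 0.1800
  C_22 = (0.85)(0.85) − (-0.35)(-0.10) = 0.6875
  C_23 = −[(0.85)(-0.15) − (-0.15)(-0.10)] = 0.1425
  C_31 = (-0.15)(-0.10) − (-0.35)(0.55) = 0.2075
  C_32 = −[(0.85)(-0.10) − (-0.35)(0.00)] = 0.0850
  C_33 = (0.85)(0.55) − (-0.15)(0.00) = 0.4675
det(I−A) = Σ_j (I−A)_1j·C_1j = (0.85)(0.4525) + (-0.15)(0.0100) + (-0.35)(0.0550) = 0.363875
adj(I−A) = Cᵀ =
  [ 0.4525   0.1800   0.2075]
  [ 0.0100   0.6875   0.0850]
  [ 0.0550   0.1425   0.4675]
(I − A)⁻¹ = adj(I−A) / det(I−A) ≈
  [   1.2436     0.4947     0.5703]
  [   0.0275     1.8894     0.2336]
  [   0.1512     0.3916     1.2848]
The output multiplier for sector j is the column-j sum of the Leontief inverse (I − A)⁻¹ = adj(I−A) / det(I−A).
Column 1 of adj(I−A): (0.4525, 0.0100, 0.0550); det(I−A) = 0.363875.
m_1 = (0.4525 + 0.0100 + 0.0550) / 0.363875 = 0.5175 / 0.363875 ≈ 1.422.

m_1 = 1.422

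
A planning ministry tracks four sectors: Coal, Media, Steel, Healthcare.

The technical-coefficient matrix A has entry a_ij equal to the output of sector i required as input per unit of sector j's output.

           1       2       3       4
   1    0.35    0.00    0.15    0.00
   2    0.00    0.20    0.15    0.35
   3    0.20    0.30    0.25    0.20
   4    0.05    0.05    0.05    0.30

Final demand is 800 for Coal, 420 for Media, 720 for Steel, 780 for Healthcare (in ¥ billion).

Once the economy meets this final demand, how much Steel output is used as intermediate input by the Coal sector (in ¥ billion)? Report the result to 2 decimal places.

I − A =
  [   0.65     0.00    -0.15     0.00]
  [   0.00     0.80    -0.15    -0.35]
  [  -0.20    -0.30     0.75    -0.20]
  [  -0.05    -0.05    -0.05     0.70]
Compute the cofactors C_ij = (−1)^(i+j)·(3×3 minor ij) of I−A; the adjugate is their transpose:
adj(I−A) = Cᵀ =
  [ 0.360625   0.033000   0.081375   0.039750]
  [ 0.039125   0.312250   0.082250   0.179625]
  [ 0.121750   0.143000   0.352625   0.172250]
  [ 0.037250   0.034875   0.036875   0.336750]
det(I−A) = Σ_j (I−A)_1j·C_1j = (0.65)(0.360625) + (0.00)(0.039125) + (-0.15)(0.121750) + (0.00)(0.037250) = 0.21614375
(I − A)⁻¹ = adj(I−A) / det(I−A) ≈
  [   1.6684     0.1527     0.3765     0.1839]
  [   0.1810     1.4446     0.3805     0.8310]
  [   0.5633     0.6616     1.6314     0.7969]
  [   0.1723     0.1614     0.1706     1.5580]
First solve x = (I − A)⁻¹ d = adj(I−A)·d / det(I−A); in particular x_1 = (0.360625·800 + 0.033000·420 + 0.081375·720 + 0.039750·780) / 0.21614375 = 391.955 / 0.21614375 ≈ 1813.3996.
Intermediate flow from 3 to 1: z_31 = a_31 · x_1 = 0.20 × 391.955 / 0.21614375 = 78.391 / 0.21614375 ≈ 362.68.

z_31 = 362.68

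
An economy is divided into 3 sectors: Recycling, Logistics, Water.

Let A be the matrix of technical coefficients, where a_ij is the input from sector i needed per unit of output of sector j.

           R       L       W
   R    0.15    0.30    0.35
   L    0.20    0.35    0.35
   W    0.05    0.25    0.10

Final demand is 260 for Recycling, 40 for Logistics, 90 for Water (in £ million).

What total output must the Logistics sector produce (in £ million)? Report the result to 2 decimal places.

I − A =
  [   0.85    -0.30    -0.35]
  [  -0.20     0.65    -0.35]
  [  -0.05    -0.25     0.90]
Cofactors of I−A, C_ij = (−1)^(i+j)·(minor ij) (rows/columns in the sector order above):
  C_11 = (0.65)(0.90) − (-0.35)(-0.25) = 0.4975
  C_12 = −[(-0.20)(0.90) − (-0.35)(-0.05)] = 0.1975
  C_13 = (-0.20)(-0.25) − (0.65)(-0.05) = 0.0825
  C_21 = −[(-0.30)(0.90) − (-0.35)(-0.25)] = 0.3575
  C_22 = (0.85)(0.90) − (-0.35)(-0.05) = 0.7475
  C_23 = −[(0.85)(-0.25) − (-0.30)(-0.05)] = 0.2275
  C_31 = (-0.30)(-0.35) − (-0.35)(0.65) = 0.3325
  C_32 = −[(0.85)(-0.35) − (-0.35)(-0.20)] = 0.3675
  C_33 = (0.85)(0.65) − (-0.30)(-0.20) = 0.4925
det(I−A) = Σ_j (I−A)_1j·C_1j = (0.85)(0.4975) + (-0.30)(0.1975) + (-0.35)(0.0825) = 0.33475
adj(I−A) = Cᵀ =
  [ 0.4975   0.3575   0.3325]
  [ 0.1975   0.7475   0.3675]
  [ 0.0825   0.2275   0.4925]
(I − A)⁻¹ = adj(I−A) / det(I−A) ≈
  [   1.4862     1.0680     0.9933]
  [   0.5900     2.2330     1.0978]
  [   0.2465     0.6796     1.4712]
x = (I − A)⁻¹ d = adj(I−A)·d / det(I−A), with det(I−A) = 0.33475:
  x_R = (0.4975·260 + 0.3575·40 + 0.3325·90) / 0.33475 = 173.575 / 0.33475 ≈ 518.52
  x_L = (0.1975·260 + 0.7475·40 + 0.3675·90) / 0.33475 = 114.325 / 0.33475 ≈ 341.52
  x_W = (0.0825·260 + 0.2275·40 + 0.4925·90) / 0.33475 = 74.875 / 0.33475 ≈ 223.67

x_L = 341.52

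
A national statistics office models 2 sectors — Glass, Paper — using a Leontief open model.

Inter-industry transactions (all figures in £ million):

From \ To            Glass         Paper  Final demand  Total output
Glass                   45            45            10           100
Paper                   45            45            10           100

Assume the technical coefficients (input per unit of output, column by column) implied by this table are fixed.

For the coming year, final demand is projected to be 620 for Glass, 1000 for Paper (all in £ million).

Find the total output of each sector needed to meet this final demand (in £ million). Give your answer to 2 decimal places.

x_G = 7910.00, x_P = 8290.00

Technical coefficients a_ij = z_ij / X_j:
  a_GG = 45/100 = 0.45, a_PG = 45/100 = 0.45
  a_GP = 45/100 = 0.45, a_PP = 45/100 = 0.45
I − A =
  [   0.55    -0.45]
  [  -0.45     0.55]
det(I−A) = (0.55)(0.55) − (-0.45)(-0.45) = 0.1000
adj(I−A) = [[0.55, 0.45], [0.45, 0.55]]
(I − A)⁻¹ = adj(I−A) / det(I−A) ≈
  [   5.5000     4.5000]
  [   4.5000     5.5000]
x = (I − A)⁻¹ d = adj(I−A)·d / det(I−A), with det(I−A) = 0.1000:
  x_G = (0.55·620 + 0.45·1000) / 0.1000 = 791.00 / 0.1000 = 7910.00
  x_P = (0.45·620 + 0.55·1000) / 0.1000 = 829.00 / 0.1000 = 8290.00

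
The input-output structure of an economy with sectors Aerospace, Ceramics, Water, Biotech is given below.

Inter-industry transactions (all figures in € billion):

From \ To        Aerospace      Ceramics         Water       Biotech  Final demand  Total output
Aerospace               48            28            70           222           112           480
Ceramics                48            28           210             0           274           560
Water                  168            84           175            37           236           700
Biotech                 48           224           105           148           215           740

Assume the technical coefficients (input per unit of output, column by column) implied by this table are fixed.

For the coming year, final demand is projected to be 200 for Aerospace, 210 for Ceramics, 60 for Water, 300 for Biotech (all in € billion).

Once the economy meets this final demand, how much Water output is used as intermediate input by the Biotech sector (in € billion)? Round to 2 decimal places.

Technical coefficients a_ij = z_ij / X_j:
  a_AA = 48/480 = 0.10, a_CA = 48/480 = 0.10, a_WA = 168/480 = 0.35, a_BA = 48/480 = 0.10
  a_AC = 28/560 = 0.05, a_CC = 28/560 = 0.05, a_WC = 84/560 = 0.15, a_BC = 224/560 = 0.40
  a_AW = 70/700 = 0.10, a_CW = 210/700 = 0.30, a_WW = 175/700 = 0.25, a_BW = 105/700 = 0.15
  a_AB = 222/740 = 0.30, a_CB = 0/740 = 0.00, a_WB = 37/740 = 0.05, a_BB = 148/740 = 0.20
I − A =
  [   0.90    -0.05    -0.10    -0.30]
  [  -0.10     0.95    -0.30     0.00]
  [  -0.35    -0.15     0.75    -0.05]
  [  -0.10    -0.40    -0.15     0.80]
Compute the cofactors C_ij = (−1)^(i+j)·(3×3 minor ij) of I−A; the adjugate is their transpose:
adj(I−A) = Cᵀ =
  [ 0.520875   0.140375   0.166750   0.205750]
  [ 0.144750   0.466500   0.219500   0.068000]
  [ 0.284750   0.177750   0.639500   0.146750]
  [ 0.190875   0.284125   0.250500   0.557000]
det(I−A) = Σ_j (I−A)_1j·C_1j = (0.90)(0.520875) + (-0.05)(0.144750) + (-0.10)(0.284750) + (-0.30)(0.190875) = 0.3758125
(I − A)⁻¹ = adj(I−A) / det(I−A) ≈
  [   1.3860     0.3735     0.4437     0.5475]
  [   0.3852     1.2413     0.5841     0.1809]
  [   0.7577     0.4730     1.7016     0.3905]
  [   0.5079     0.7560     0.6666     1.4821]
First solve x = (I − A)⁻¹ d = adj(I−A)·d / det(I−A); in particular x_B = (0.190875·200 + 0.284125·210 + 0.250500·60 + 0.557000·300) / 0.3758125 = 279.97125 / 0.3758125 ≈ 744.9759.
Intermediate flow from W to B: z_WB = a_WB · x_B = 0.05 × 279.97125 / 0.3758125 = 13.9985625 / 0.3758125 ≈ 37.25.

z_WB = 37.25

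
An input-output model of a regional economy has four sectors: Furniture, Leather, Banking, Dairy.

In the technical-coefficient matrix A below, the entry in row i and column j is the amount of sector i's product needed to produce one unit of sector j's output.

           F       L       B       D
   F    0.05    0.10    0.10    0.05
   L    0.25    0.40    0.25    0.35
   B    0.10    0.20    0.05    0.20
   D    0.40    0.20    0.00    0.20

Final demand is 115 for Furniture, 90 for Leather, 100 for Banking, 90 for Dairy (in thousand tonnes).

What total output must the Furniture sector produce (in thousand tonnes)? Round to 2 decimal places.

x_F = 243.20

I − A =
  [   0.95    -0.10    -0.10    -0.05]
  [  -0.25     0.60    -0.25    -0.35]
  [  -0.10    -0.20     0.95    -0.20]
  [  -0.40    -0.20     0.00     0.80]
Compute the cofactors C_ij = (−1)^(i+j)·(3×3 minor ij) of I−A; the adjugate is their transpose:
adj(I−A) = Cᵀ =
  [ 0.33950   0.10550   0.06350   0.08325]
  [ 0.36300   0.68700   0.21900   0.37800]
  [ 0.16700   0.20300   0.34100   0.18450]
  [ 0.26050   0.22450   0.08650   0.45675]
det(I−A) = Σ_j (I−A)_1j·C_1j = (0.95)(0.33950) + (-0.10)(0.36300) + (-0.10)(0.16700) + (-0.05)(0.26050) = 0.2565
(I − A)⁻¹ = adj(I−A) / det(I−A) ≈
  [   1.3236     0.4113     0.2476     0.3246]
  [   1.4152     2.6784     0.8538     1.4737]
  [   0.6511     0.7914     1.3294     0.7193]
  [   1.0156     0.8752     0.3372     1.7807]
x = (I − A)⁻¹ d = adj(I−A)·d / det(I−A), with det(I−A) = 0.2565:
  x_F = (0.33950·115 + 0.10550·90 + 0.06350·100 + 0.08325·90) / 0.2565 = 62.38 / 0.2565 ≈ 243.20
  x_L = (0.36300·115 + 0.68700·90 + 0.21900·100 + 0.37800·90) / 0.2565 = 159.495 / 0.2565 ≈ 621.81
  x_B = (0.16700·115 + 0.20300·90 + 0.34100·100 + 0.18450·90) / 0.2565 = 88.18 / 0.2565 ≈ 343.78
  x_D = (0.26050·115 + 0.22450·90 + 0.08650·100 + 0.45675·90) / 0.2565 = 99.92 / 0.2565 ≈ 389.55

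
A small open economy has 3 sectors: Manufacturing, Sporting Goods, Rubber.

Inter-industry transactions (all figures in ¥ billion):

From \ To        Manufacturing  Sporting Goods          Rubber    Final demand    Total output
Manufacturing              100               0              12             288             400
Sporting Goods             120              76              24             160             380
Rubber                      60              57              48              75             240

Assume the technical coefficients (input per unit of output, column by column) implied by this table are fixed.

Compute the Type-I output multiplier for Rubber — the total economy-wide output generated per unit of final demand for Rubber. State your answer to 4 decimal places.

m_3 = 1.5852

Technical coefficients a_ij = z_ij / X_j:
  a_11 = 100/400 = 0.25, a_21 = 120/400 = 0.30, a_31 = 60/400 = 0.15
  a_12 = 0/380 = 0.00, a_22 = 76/380 = 0.20, a_32 = 57/380 = 0.15
  a_13 = 12/240 = 0.05, a_23 = 24/240 = 0.10, a_33 = 48/240 = 0.20
I − A =
  [   0.75     0.00    -0.05]
  [  -0.30     0.80    -0.10]
  [  -0.15    -0.15     0.80]
Cofactors of I−A, C_ij = (−1)^(i+j)·(minor ij) (rows/columns in the sector order above):
  C_11 = (0.80)(0.80) − (-0.10)(-0.15) = 0.6250
  C_12 = −[(-0.30)(0.80) − (-0.10)(-0.15)] = 0.2550
  C_13 = (-0.30)(-0.15) − (0.80)(-0.15) = 0.1650
  C_21 = −[(0.00)(0.80) − (-0.05)(-0.15)] = 0.0075
  C_22 = (0.75)(0.80) − (-0.05)(-0.15) = 0.5925
  C_23 = −[(0.75)(-0.15) − (0.00)(-0.15)] = 0.1125
  C_31 = (0.00)(-0.10) − (-0.05)(0.80) = 0.0400
  C_32 = −[(0.75)(-0.10) − (-0.05)(-0.30)] = 0.0900
  C_33 = (0.75)(0.80) − (0.00)(-0.30) = 0.6000
det(I−A) = Σ_j (I−A)_1j·C_1j = (0.75)(0.6250) + (0.00)(0.2550) + (-0.05)(0.1650) = 0.4605
adj(I−A) = Cᵀ =
  [ 0.6250   0.0075   0.0400]
  [ 0.2550   0.5925   0.0900]
  [ 0.1650   0.1125   0.6000]
(I − A)⁻¹ = adj(I−A) / det(I−A) ≈
  [   1.35722     0.01629     0.08686]
  [   0.55375     1.28664     0.19544]
  [   0.35831     0.24430     1.30293]
The output multiplier for sector j is the column-j sum of the Leontief inverse (I − A)⁻¹ = adj(I−A) / det(I−A).
Column 3 of adj(I−A): (0.0400, 0.0900, 0.6000); det(I−A) = 0.4605.
m_3 = (0.0400 + 0.0900 + 0.6000) / 0.4605 = 0.73 / 0.4605 ≈ 1.5852.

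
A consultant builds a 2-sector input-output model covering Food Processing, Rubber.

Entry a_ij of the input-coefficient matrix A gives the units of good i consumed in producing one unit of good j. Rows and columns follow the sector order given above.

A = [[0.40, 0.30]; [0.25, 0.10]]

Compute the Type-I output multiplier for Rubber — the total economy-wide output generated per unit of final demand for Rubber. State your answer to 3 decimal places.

I − A =
  [   0.60    -0.30]
  [  -0.25     0.90]
det(I−A) = (0.60)(0.90) − (-0.30)(-0.25) = 0.4650
adj(I−A) = [[0.90, 0.30], [0.25, 0.60]]
(I − A)⁻¹ = adj(I−A) / det(I−A) ≈
  [   1.9355     0.6452]
  [   0.5376     1.2903]
The output multiplier for sector j is the column-j sum of the Leontief inverse (I − A)⁻¹ = adj(I−A) / det(I−A).
Column R of adj(I−A): (0.30, 0.60); det(I−A) = 0.4650.
m_R = (0.30 + 0.60) / 0.4650 = 0.90 / 0.4650 ≈ 1.935.

m_R = 1.935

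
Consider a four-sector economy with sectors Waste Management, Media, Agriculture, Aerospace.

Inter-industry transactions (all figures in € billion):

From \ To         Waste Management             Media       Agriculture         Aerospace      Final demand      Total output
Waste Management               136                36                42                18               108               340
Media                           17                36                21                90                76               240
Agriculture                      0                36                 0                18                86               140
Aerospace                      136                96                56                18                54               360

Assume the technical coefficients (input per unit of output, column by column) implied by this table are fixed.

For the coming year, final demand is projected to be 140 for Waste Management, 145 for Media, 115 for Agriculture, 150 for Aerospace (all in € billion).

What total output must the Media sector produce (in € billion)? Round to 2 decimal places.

Technical coefficients a_ij = z_ij / X_j:
  a_11 = 136/340 = 0.40, a_21 = 17/340 = 0.05, a_31 = 0/340 = 0.00, a_41 = 136/340 = 0.40
  a_12 = 36/240 = 0.15, a_22 = 36/240 = 0.15, a_32 = 36/240 = 0.15, a_42 = 96/240 = 0.40
  a_13 = 42/140 = 0.30, a_23 = 21/140 = 0.15, a_33 = 0/140 = 0.00, a_43 = 56/140 = 0.40
  a_14 = 18/360 = 0.05, a_24 = 90/360 = 0.25, a_34 = 18/360 = 0.05, a_44 = 18/360 = 0.05
I − A =
  [   0.60    -0.15    -0.30    -0.05]
  [  -0.05     0.85    -0.15    -0.25]
  [   0.00    -0.15     1.00    -0.05]
  [  -0.40    -0.40    -0.40     0.95]
Compute the cofactors C_ij = (−1)^(i+j)·(3×3 minor ij) of I−A; the adjugate is their transpose:
adj(I−A) = Cᵀ =
  [ 0.651125   0.211250   0.268625   0.104000]
  [ 0.149500   0.532000   0.187750   0.157750]
  [ 0.040125   0.097500   0.384375   0.048000]
  [ 0.354000   0.354000   0.354000   0.486750]
det(I−A) = Σ_j (I−A)_1j·C_1j = (0.60)(0.651125) + (-0.15)(0.149500) + (-0.30)(0.040125) + (-0.05)(0.354000) = 0.3385125
(I − A)⁻¹ = adj(I−A) / det(I−A) ≈
  [   1.9235     0.6241     0.7935     0.3072]
  [   0.4416     1.5716     0.5546     0.4660]
  [   0.1185     0.2880     1.1355     0.1418]
  [   1.0458     1.0458     1.0458     1.4379]
x = (I − A)⁻¹ d = adj(I−A)·d / det(I−A), with det(I−A) = 0.3385125:
  x_1 = (0.651125·140 + 0.211250·145 + 0.268625·115 + 0.104000·150) / 0.3385125 = 168.280625 / 0.3385125 ≈ 497.12
  x_2 = (0.149500·140 + 0.532000·145 + 0.187750·115 + 0.157750·150) / 0.3385125 = 143.32375 / 0.3385125 ≈ 423.39
  x_3 = (0.040125·140 + 0.097500·145 + 0.384375·115 + 0.048000·150) / 0.3385125 = 71.158125 / 0.3385125 ≈ 210.21
  x_4 = (0.354000·140 + 0.354000·145 + 0.354000·115 + 0.486750·150) / 0.3385125 = 214.6125 / 0.3385125 ≈ 633.99

x_2 = 423.39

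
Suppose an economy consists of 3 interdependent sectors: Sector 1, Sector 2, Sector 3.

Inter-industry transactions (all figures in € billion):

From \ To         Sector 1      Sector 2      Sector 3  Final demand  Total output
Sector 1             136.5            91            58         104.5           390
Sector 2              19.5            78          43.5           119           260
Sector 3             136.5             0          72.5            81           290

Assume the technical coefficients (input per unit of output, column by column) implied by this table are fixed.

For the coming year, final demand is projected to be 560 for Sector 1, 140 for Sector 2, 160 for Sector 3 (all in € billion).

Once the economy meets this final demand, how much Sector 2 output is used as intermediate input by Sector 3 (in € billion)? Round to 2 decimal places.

z_23 = 129.06

Technical coefficients a_ij = z_ij / X_j:
  a_11 = 136.5/390 = 0.35, a_21 = 19.5/390 = 0.05, a_31 = 136.5/390 = 0.35
  a_12 = 91/260 = 0.35, a_22 = 78/260 = 0.30, a_32 = 0/260 = 0.00
  a_13 = 58/290 = 0.20, a_23 = 43.5/290 = 0.15, a_33 = 72.5/290 = 0.25
I − A =
  [   0.65    -0.35    -0.20]
  [  -0.05     0.70    -0.15]
  [  -0.35     0.00     0.75]
Cofactors of I−A, C_ij = (−1)^(i+j)·(minor ij) (rows/columns in the sector order above):
  C_11 = (0.70)(0.75) − (-0.15)(0.00) = 0.5250
  C_12 = −[(-0.05)(0.75) − (-0.15)(-0.35)] = 0.0900
  C_13 = (-0.05)(0.00) − (0.70)(-0.35) = 0.2450
  C_21 = −[(-0.35)(0.75) − (-0.20)(0.00)] = 0.2625
  C_22 = (0.65)(0.75) − (-0.20)(-0.35) = 0.4175
  C_23 = −[(0.65)(0.00) − (-0.35)(-0.35)] = 0.1225
  C_31 = (-0.35)(-0.15) − (-0.20)(0.70) = 0.1925
  C_32 = −[(0.65)(-0.15) − (-0.20)(-0.05)] = 0.1075
  C_33 = (0.65)(0.70) − (-0.35)(-0.05) = 0.4375
det(I−A) = Σ_j (I−A)_1j·C_1j = (0.65)(0.5250) + (-0.35)(0.0900) + (-0.20)(0.2450) = 0.26075
adj(I−A) = Cᵀ =
  [ 0.5250   0.2625   0.1925]
  [ 0.0900   0.4175   0.1075]
  [ 0.2450   0.1225   0.4375]
(I − A)⁻¹ = adj(I−A) / det(I−A) ≈
  [   2.0134     1.0067     0.7383]
  [   0.3452     1.6012     0.4123]
  [   0.9396     0.4698     1.6779]
First solve x = (I − A)⁻¹ d = adj(I−A)·d / det(I−A); in particular x_3 = (0.2450·560 + 0.1225·140 + 0.4375·160) / 0.26075 = 224.35 / 0.26075 ≈ 860.4027.
Intermediate flow from 2 to 3: z_23 = a_23 · x_3 = 0.15 × 224.35 / 0.26075 = 33.6525 / 0.26075 ≈ 129.06.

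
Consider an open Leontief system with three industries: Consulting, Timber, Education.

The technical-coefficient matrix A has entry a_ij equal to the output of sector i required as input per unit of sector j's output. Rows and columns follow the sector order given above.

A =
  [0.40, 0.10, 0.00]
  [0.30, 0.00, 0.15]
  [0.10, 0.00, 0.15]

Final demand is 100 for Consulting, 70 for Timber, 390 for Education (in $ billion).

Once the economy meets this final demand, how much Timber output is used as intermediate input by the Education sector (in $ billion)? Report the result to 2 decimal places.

z_23 = 72.36

I − A =
  [   0.60    -0.10     0.00]
  [  -0.30     1.00    -0.15]
  [  -0.10     0.00     0.85]
Cofactors of I−A, C_ij = (−1)^(i+j)·(minor ij) (rows/columns in the sector order above):
  C_11 = (1.00)(0.85) − (-0.15)(0.00) = 0.8500
  C_12 = −[(-0.30)(0.85) − (-0.15)(-0.10)] = 0.2700
  C_13 = (-0.30)(0.00) − (1.00)(-0.10) = 0.1000
  C_21 = −[(-0.10)(0.85) − (0.00)(0.00)] = 0.0850
  C_22 = (0.60)(0.85) − (0.00)(-0.10) = 0.5100
  C_23 = −[(0.60)(0.00) − (-0.10)(-0.10)] = 0.0100
  C_31 = (-0.10)(-0.15) − (0.00)(1.00) = 0.0150
  C_32 = −[(0.60)(-0.15) − (0.00)(-0.30)] = 0.0900
  C_33 = (0.60)(1.00) − (-0.10)(-0.30) = 0.5700
det(I−A) = Σ_j (I−A)_1j·C_1j = (0.60)(0.8500) + (-0.10)(0.2700) + (0.00)(0.1000) = 0.4830
adj(I−A) = Cᵀ =
  [ 0.8500   0.0850   0.0150]
  [ 0.2700   0.5100   0.0900]
  [ 0.1000   0.0100   0.5700]
(I − A)⁻¹ = adj(I−A) / det(I−A) ≈
  [   1.7598     0.1760     0.0311]
  [   0.5590     1.0559     0.1863]
  [   0.2070     0.0207     1.1801]
First solve x = (I − A)⁻¹ d = adj(I−A)·d / det(I−A); in particular x_3 = (0.1000·100 + 0.0100·70 + 0.5700·390) / 0.4830 = 233.00 / 0.4830 ≈ 482.4017.
Intermediate flow from 2 to 3: z_23 = a_23 · x_3 = 0.15 × 233.00 / 0.4830 = 34.95 / 0.4830 ≈ 72.36.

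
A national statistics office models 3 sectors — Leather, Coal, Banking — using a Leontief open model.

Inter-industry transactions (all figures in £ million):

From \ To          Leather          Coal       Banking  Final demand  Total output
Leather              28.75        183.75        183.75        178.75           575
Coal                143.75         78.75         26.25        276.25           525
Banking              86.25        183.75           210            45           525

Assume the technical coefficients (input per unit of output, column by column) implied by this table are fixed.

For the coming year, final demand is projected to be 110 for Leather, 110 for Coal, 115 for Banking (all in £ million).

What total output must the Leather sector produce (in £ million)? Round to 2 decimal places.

x_1 = 376.22

Technical coefficients a_ij = z_ij / X_j:
  a_11 = 28.75/575 = 0.05, a_21 = 143.75/575 = 0.25, a_31 = 86.25/575 = 0.15
  a_12 = 183.75/525 = 0.35, a_22 = 78.75/525 = 0.15, a_32 = 183.75/525 = 0.35
  a_13 = 183.75/525 = 0.35, a_23 = 26.25/525 = 0.05, a_33 = 210/525 = 0.40
I − A =
  [   0.95    -0.35    -0.35]
  [  -0.25     0.85    -0.05]
  [  -0.15    -0.35     0.60]
Cofactors of I−A, C_ij = (−1)^(i+j)·(minor ij) (rows/columns in the sector order above):
  C_11 = (0.85)(0.60) − (-0.05)(-0.35) = 0.4925
  C_12 = −[(-0.25)(0.60) − (-0.05)(-0.15)] = 0.1575
  C_13 = (-0.25)(-0.35) − (0.85)(-0.15) = 0.2150
  C_21 = −[(-0.35)(0.60) − (-0.35)(-0.35)] = 0.3325
  C_22 = (0.95)(0.60) − (-0.35)(-0.15) = 0.5175
  C_23 = −[(0.95)(-0.35) − (-0.35)(-0.15)] = 0.3850
  C_31 = (-0.35)(-0.05) − (-0.35)(0.85) = 0.3150
  C_32 = −[(0.95)(-0.05) − (-0.35)(-0.25)] = 0.1350
  C_33 = (0.95)(0.85) − (-0.35)(-0.25) = 0.7200
det(I−A) = Σ_j (I−A)_1j·C_1j = (0.95)(0.4925) + (-0.35)(0.1575) + (-0.35)(0.2150) = 0.3375
adj(I−A) = Cᵀ =
  [ 0.4925   0.3325   0.3150]
  [ 0.1575   0.5175   0.1350]
  [ 0.2150   0.3850   0.7200]
(I − A)⁻¹ = adj(I−A) / det(I−A) ≈
  [   1.4593     0.9852     0.9333]
  [   0.4667     1.5333     0.4000]
  [   0.6370     1.1407     2.1333]
x = (I − A)⁻¹ d = adj(I−A)·d / det(I−A), with det(I−A) = 0.3375:
  x_1 = (0.4925·110 + 0.3325·110 + 0.3150·115) / 0.3375 = 126.975 / 0.3375 ≈ 376.22
  x_2 = (0.1575·110 + 0.5175·110 + 0.1350·115) / 0.3375 = 89.775 / 0.3375 = 266.00
  x_3 = (0.2150·110 + 0.3850·110 + 0.7200·115) / 0.3375 = 148.80 / 0.3375 ≈ 440.89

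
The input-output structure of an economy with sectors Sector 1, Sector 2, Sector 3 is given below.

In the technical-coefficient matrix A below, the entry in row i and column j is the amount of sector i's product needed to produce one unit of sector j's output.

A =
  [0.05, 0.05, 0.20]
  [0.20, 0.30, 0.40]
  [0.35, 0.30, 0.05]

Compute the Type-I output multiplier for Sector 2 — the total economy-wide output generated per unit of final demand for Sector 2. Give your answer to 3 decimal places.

I − A =
  [   0.95    -0.05    -0.20]
  [  -0.20     0.70    -0.40]
  [  -0.35    -0.30     0.95]
Cofactors of I−A, C_ij = (−1)^(i+j)·(minor ij) (rows/columns in the sector order above):
  C_11 = (0.70)(0.95) − (-0.40)(-0.30) = 0.5450
  C_12 = −[(-0.20)(0.95) − (-0.40)(-0.35)] = 0.3300
  C_13 = (-0.20)(-0.30) − (0.70)(-0.35) = 0.3050
  C_21 = −[(-0.05)(0.95) − (-0.20)(-0.30)] = 0.1075
  C_22 = (0.95)(0.95) − (-0.20)(-0.35) = 0.8325
  C_23 = −[(0.95)(-0.30) − (-0.05)(-0.35)] = 0.3025
  C_31 = (-0.05)(-0.40) − (-0.20)(0.70) = 0.1600
  C_32 = −[(0.95)(-0.40) − (-0.20)(-0.20)] = 0.4200
  C_33 = (0.95)(0.70) − (-0.05)(-0.20) = 0.6550
det(I−A) = Σ_j (I−A)_1j·C_1j = (0.95)(0.5450) + (-0.05)(0.3300) + (-0.20)(0.3050) = 0.44025
adj(I−A) = Cᵀ =
  [ 0.5450   0.1075   0.1600]
  [ 0.3300   0.8325   0.4200]
  [ 0.3050   0.3025   0.6550]
(I − A)⁻¹ = adj(I−A) / det(I−A) ≈
  [   1.2379     0.2442     0.3634]
  [   0.7496     1.8910     0.9540]
  [   0.6928     0.6871     1.4878]
The output multiplier for sector j is the column-j sum of the Leontief inverse (I − A)⁻¹ = adj(I−A) / det(I−A).
Column 2 of adj(I−A): (0.1075, 0.8325, 0.3025); det(I−A) = 0.44025.
m_2 = (0.1075 + 0.8325 + 0.3025) / 0.44025 = 1.2425 / 0.44025 ≈ 2.822.

m_2 = 2.822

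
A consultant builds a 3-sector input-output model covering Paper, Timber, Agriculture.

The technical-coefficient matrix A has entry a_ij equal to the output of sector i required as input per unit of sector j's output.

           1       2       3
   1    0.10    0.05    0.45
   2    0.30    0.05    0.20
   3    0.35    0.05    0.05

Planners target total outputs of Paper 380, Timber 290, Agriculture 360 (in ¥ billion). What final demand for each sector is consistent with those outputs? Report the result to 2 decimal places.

d_1 = 165.50, d_2 = 89.50, d_3 = 194.50

I − A =
  [   0.90    -0.05    -0.45]
  [  -0.30     0.95    -0.20]
  [  -0.35    -0.05     0.95]
d = (I − A) x:
  d_1 = (+0.90)·380 + (-0.05)·290 + (-0.45)·360 = 165.50
  d_2 = (-0.30)·380 + (+0.95)·290 + (-0.20)·360 = 89.50
  d_3 = (-0.35)·380 + (-0.05)·290 + (+0.95)·360 = 194.50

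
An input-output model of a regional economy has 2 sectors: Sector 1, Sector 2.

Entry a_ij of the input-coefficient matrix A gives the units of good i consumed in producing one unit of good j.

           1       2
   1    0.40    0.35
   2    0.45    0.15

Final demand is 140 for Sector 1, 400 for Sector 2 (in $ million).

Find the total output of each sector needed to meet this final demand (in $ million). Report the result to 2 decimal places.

I − A =
  [   0.60    -0.35]
  [  -0.45     0.85]
det(I−A) = (0.60)(0.85) − (-0.35)(-0.45) = 0.3525
adj(I−A) = [[0.85, 0.35], [0.45, 0.60]]
(I − A)⁻¹ = adj(I−A) / det(I−A) ≈
  [   2.4113     0.9929]
  [   1.2766     1.7021]
x = (I − A)⁻¹ d = adj(I−A)·d / det(I−A), with det(I−A) = 0.3525:
  x_1 = (0.85·140 + 0.35·400) / 0.3525 = 259.00 / 0.3525 ≈ 734.75
  x_2 = (0.45·140 + 0.60·400) / 0.3525 = 303.00 / 0.3525 ≈ 859.57

x_1 = 734.75, x_2 = 859.57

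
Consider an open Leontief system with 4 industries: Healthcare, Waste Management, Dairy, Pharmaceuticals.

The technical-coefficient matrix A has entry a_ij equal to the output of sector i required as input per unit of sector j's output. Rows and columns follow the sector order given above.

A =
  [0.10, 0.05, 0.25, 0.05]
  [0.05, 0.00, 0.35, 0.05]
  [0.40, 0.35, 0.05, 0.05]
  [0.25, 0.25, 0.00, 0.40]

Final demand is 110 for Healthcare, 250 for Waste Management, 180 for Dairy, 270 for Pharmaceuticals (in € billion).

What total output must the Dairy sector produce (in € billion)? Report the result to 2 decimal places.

I − A =
  [   0.90    -0.05    -0.25    -0.05]
  [  -0.05     1.00    -0.35    -0.05]
  [  -0.40    -0.35     0.95    -0.05]
  [  -0.25    -0.25     0.00     0.60]
Compute the cofactors C_ij = (−1)^(i+j)·(3×3 minor ij) of I−A; the adjugate is their transpose:
adj(I−A) = Cᵀ =
  [ 0.48025   0.09600   0.16175   0.06150]
  [ 0.12875   0.43800   0.19525   0.06350]
  [ 0.26300   0.21350   0.51350   0.08250]
  [ 0.25375   0.22250   0.14875   0.63100]
det(I−A) = Σ_j (I−A)_1j·C_1j = (0.90)(0.48025) + (-0.05)(0.12875) + (-0.25)(0.26300) + (-0.05)(0.25375) = 0.34735
(I − A)⁻¹ = adj(I−A) / det(I−A) ≈
  [   1.3826     0.2764     0.4657     0.1771]
  [   0.3707     1.2610     0.5621     0.1828]
  [   0.7572     0.6147     1.4783     0.2375]
  [   0.7305     0.6406     0.4282     1.8166]
x = (I − A)⁻¹ d = adj(I−A)·d / det(I−A), with det(I−A) = 0.34735:
  x_H = (0.48025·110 + 0.09600·250 + 0.16175·180 + 0.06150·270) / 0.34735 = 122.5475 / 0.34735 ≈ 352.81
  x_W = (0.12875·110 + 0.43800·250 + 0.19525·180 + 0.06350·270) / 0.34735 = 175.9525 / 0.34735 ≈ 506.56
  x_D = (0.26300·110 + 0.21350·250 + 0.51350·180 + 0.08250·270) / 0.34735 = 197.01 / 0.34735 ≈ 567.18
  x_P = (0.25375·110 + 0.22250·250 + 0.14875·180 + 0.63100·270) / 0.34735 = 280.6825 / 0.34735 ≈ 808.07

x_D = 567.18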